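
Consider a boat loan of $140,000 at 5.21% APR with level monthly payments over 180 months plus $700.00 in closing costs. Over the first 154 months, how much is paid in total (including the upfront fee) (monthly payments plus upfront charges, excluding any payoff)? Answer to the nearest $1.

$173,563

At 5.21% the monthly rate is 0.0043417, so the payment is 140,000 × 0.0043417 / (1 − 1.0043417^−180) = $1,122.49.
Total outlay = 154 × $1,122.49 + $700.00 = $173,563.46.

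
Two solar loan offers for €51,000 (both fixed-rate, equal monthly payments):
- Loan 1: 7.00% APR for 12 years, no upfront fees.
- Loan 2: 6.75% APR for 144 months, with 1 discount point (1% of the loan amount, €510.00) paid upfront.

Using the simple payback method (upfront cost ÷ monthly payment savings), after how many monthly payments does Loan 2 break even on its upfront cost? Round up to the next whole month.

Loan 1: monthly rate = 7%/12 = 0.0058333; payment = 51,000 × 0.0058333 / (1 − (1+0.0058333)^−144) = €524.47.
Loan 2: monthly rate = 6.75%/12 = 0.0056250; payment = 51,000 × 0.0056250 / (1 − (1+0.0056250)^−144) = €517.70.
Monthly savings = €524.47 − €517.70 = €6.77.
Break-even = €510.00 / €6.77 = 75.33 → 76 months.

76 months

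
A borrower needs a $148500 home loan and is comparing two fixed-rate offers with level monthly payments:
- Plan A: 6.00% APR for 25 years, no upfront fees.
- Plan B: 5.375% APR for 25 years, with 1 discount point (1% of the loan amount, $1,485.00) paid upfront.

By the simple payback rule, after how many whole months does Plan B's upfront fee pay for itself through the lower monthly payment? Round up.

27 months

Plan A: monthly rate = 6%/12 = 0.0050000; payment = 148,500 × 0.0050000 / (1 − (1+0.0050000)^−300) = $956.79.
Plan B: at 5.375% the monthly rate is 0.0044792, so the payment is 148,500 × 0.0044792 / (1 − 1.0044792^−300) = $900.87.
Monthly savings = $956.79 − $900.87 = $55.92.
Break-even = $1,485.00 / $55.92 = 26.56 → 27 months.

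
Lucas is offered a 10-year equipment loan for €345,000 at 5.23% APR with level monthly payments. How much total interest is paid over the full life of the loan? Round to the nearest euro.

At 5.23% the monthly rate is 0.0043583, so the payment is 345,000 × 0.0043583 / (1 − 1.0043583^−120) = €3,698.17.
Total paid = 120 × €3,698.17 = €443,780.40; interest = €443,780.40 − €345,000 = €98,780.40.

€98,780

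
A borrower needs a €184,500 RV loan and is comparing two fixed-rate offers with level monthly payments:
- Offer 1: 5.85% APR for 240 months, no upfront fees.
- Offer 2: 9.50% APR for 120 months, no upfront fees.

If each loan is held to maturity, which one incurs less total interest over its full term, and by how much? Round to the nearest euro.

Offer 2 by €26,930

Offer 1: at 5.85% the monthly rate is 0.0048750, so the payment is 184,500 × 0.0048750 / (1 − 1.0048750^−240) = €1,305.90.
Total interest on Offer 1 = 240 × €1,305.90 − €184,500 = €128,916.00.
Offer 2: at 9.50% the monthly rate is 0.0079167, so the payment is 184,500 × 0.0079167 / (1 − 1.0079167^−120) = €2,387.38.
Total interest on Offer 2 = 120 × €2,387.38 − €184,500 = €101,985.60.
Offer 2 is lower by €26,930.40.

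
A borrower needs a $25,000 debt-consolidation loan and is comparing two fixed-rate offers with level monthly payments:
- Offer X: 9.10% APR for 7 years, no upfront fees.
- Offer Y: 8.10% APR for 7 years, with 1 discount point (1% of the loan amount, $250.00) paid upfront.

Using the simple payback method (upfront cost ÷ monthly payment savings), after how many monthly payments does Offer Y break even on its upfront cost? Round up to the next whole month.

Offer X: monthly rate = 9.1%/12 = 0.0075833; payment = 25,000 × 0.0075833 / (1 − (1+0.0075833)^−84) = $403.50.
Offer Y: at 8.10% the monthly rate is 0.0067500, so the payment is 25,000 × 0.0067500 / (1 − 1.0067500^−84) = $390.90.
Monthly savings = $403.50 − $390.90 = $12.60.
Break-even = $250.00 / $12.60 = 19.84 → 20 months.

20 months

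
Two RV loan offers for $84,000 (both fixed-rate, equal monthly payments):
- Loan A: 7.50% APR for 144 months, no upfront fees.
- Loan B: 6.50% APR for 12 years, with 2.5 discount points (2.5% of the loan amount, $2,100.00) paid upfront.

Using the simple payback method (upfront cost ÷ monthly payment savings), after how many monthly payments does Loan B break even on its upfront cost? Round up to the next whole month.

Loan A: at 7.50% the monthly rate is 0.0062500, so the payment is 84,000 × 0.0062500 / (1 − 1.0062500^−144) = $886.39.
Loan B: at 6.50% the monthly rate is 0.0054167, so the payment is 84,000 × 0.0054167 / (1 − 1.0054167^−144) = $841.61.
Monthly savings = $886.39 − $841.61 = $44.78.
Break-even = $2,100.00 / $44.78 = 46.90 → 47 months.

47 months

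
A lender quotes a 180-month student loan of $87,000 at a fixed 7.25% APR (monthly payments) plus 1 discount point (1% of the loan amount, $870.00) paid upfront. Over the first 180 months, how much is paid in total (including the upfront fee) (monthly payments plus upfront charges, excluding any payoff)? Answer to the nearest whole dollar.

$143,824

Monthly rate = 7.25%/12 = 0.0060417; payment = 87,000 × 0.0060417 / (1 − (1+0.0060417)^−180) = $794.19.
Total outlay = 180 × $794.19 + $870.00 = $143,824.20.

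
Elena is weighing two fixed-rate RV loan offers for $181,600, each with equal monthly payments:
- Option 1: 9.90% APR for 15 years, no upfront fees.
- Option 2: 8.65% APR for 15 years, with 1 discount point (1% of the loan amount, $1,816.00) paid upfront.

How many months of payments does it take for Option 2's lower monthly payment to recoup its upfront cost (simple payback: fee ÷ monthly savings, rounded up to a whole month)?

14 months

Option 1: at 9.90% the monthly rate is 0.0082500, so the payment is 181,600 × 0.0082500 / (1 − 1.0082500^−180) = $1,940.39.
Option 2: at 8.65% the monthly rate is 0.0072083, so the payment is 181,600 × 0.0072083 / (1 − 1.0072083^−180) = $1,804.29.
Monthly savings = $1,940.39 − $1,804.29 = $136.10.
Break-even = $1,816.00 / $136.10 = 13.34 → 14 months.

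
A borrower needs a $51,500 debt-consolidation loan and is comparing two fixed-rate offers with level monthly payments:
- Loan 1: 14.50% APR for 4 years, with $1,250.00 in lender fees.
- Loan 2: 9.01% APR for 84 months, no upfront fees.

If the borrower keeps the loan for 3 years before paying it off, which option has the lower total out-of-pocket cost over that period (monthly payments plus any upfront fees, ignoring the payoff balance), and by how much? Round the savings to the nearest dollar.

Loan 2 by $22,541

Loan 1: monthly rate = 14.5%/12 = 0.0120833; payment = 51,500 × 0.0120833 / (1 − (1+0.0120833)^−48) = $1,420.26.
Loan 2: at 9.01% the monthly rate is 0.0075083, so the payment is 51,500 × 0.0075083 / (1 − 1.0075083^−84) = $828.85.
Over 36 months: Loan 1 costs 36 × $1,420.26 + $1,250.00 = $52,379.36; Loan 2 costs 36 × $828.85 = $29,838.60.
Loan 2 is cheaper by $52,379.36 − $29,838.60 = $22,540.76.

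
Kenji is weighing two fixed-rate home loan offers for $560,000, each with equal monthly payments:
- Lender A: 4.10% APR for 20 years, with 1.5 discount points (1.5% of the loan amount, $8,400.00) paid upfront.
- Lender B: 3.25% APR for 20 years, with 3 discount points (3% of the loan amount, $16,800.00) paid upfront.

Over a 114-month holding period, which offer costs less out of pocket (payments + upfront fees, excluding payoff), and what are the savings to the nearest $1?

Lender A: at 4.10% the monthly rate is 0.0034167, so the payment is 560,000 × 0.0034167 / (1 − 1.0034167^−240) = $3,423.07.
Lender B: monthly rate = 3.25%/12 = 0.0027083; payment = 560,000 × 0.0027083 / (1 − (1+0.0027083)^−240) = $3,176.30.
Over 114 months: Lender A costs 114 × $3,423.07 + $8,400.00 = $398,629.98; Lender B costs 114 × $3,176.30 + $16,800.00 = $378,898.20.
Lender B is cheaper by $398,629.98 − $378,898.20 = $19,731.78.

Lender B by $19,732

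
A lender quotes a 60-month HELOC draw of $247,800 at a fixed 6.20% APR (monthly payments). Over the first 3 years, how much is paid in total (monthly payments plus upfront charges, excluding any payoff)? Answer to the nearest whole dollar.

At 6.20% the monthly rate is 0.0051667, so the payment is 247,800 × 0.0051667 / (1 − 1.0051667^−60) = $4,813.75.
Total outlay = 36 × $4,813.75 = $173,295.00.

$173,295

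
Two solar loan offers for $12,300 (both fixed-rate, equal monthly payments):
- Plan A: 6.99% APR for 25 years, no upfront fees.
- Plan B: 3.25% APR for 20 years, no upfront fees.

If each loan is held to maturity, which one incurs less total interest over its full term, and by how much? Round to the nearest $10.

Plan A: at 6.99% the monthly rate is 0.0058250, so the payment is 12,300 × 0.0058250 / (1 − 1.0058250^−300) = $86.86.
Total interest on Plan A = 300 × $86.86 − $12,300 = $13,758.00.
Plan B: at 3.25% the monthly rate is 0.0027083, so the payment is 12,300 × 0.0027083 / (1 − 1.0027083^−240) = $69.77.
Total interest on Plan B = 240 × $69.77 − $12,300 = $4,444.80.
Plan B is lower by $9,313.20.

Plan B by $9,310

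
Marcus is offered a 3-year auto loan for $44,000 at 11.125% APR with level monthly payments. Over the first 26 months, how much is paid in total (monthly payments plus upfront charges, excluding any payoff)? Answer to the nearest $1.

$37,521

At 11.125% the monthly rate is 0.0092708, so the payment is 44,000 × 0.0092708 / (1 − 1.0092708^−36) = $1,443.11.
Total outlay = 26 × $1,443.11 = $37,520.86.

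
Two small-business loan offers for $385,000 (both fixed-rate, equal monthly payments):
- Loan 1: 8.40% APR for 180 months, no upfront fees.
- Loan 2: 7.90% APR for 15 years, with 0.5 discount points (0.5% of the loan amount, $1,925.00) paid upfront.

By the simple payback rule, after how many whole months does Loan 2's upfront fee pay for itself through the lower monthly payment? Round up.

Loan 1: monthly rate = 8.4%/12 = 0.0070000; payment = 385,000 × 0.0070000 / (1 − (1+0.0070000)^−180) = $3,768.71.
Loan 2: monthly rate = 7.9%/12 = 0.0065833; payment = 385,000 × 0.0065833 / (1 − (1+0.0065833)^−180) = $3,657.07.
Monthly savings = $3,768.71 − $3,657.07 = $111.64.
Break-even = $1,925.00 / $111.64 = 17.24 → 18 months.

18 months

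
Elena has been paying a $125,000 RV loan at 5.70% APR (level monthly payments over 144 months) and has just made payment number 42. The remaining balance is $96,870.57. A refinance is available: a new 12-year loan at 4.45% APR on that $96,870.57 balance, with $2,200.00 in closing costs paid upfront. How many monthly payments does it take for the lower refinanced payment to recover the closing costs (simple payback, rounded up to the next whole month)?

Current payment = 125,000 × 5.7%/12 / (1 − (1+0.0047500)^−144) = $1,200.50.
Refinanced payment = 96,870.57 × 0.0037083 / (1 − (1+0.0037083)^−144) = $869.45.
Monthly savings = $1,200.50 − $869.45 = $331.05.
Break-even = $2,200.00 / $331.05 = 6.65 → 7 months.

7 months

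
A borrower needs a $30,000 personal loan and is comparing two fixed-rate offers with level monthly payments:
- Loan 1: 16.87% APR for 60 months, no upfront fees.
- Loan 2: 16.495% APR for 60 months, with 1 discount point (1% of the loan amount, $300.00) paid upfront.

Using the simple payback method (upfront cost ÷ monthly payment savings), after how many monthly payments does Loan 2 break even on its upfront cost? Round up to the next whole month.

Loan 1: at 16.87% the monthly rate is 0.0140583, so the payment is 30,000 × 0.0140583 / (1 − 1.0140583^−60) = $743.48.
Loan 2: at 16.495% the monthly rate is 0.0137458, so the payment is 30,000 × 0.0137458 / (1 − 1.0137458^−60) = $737.46.
Monthly savings = $743.48 − $737.46 = $6.02.
Break-even = $300.00 / $6.02 = 49.83 → 50 months.

50 months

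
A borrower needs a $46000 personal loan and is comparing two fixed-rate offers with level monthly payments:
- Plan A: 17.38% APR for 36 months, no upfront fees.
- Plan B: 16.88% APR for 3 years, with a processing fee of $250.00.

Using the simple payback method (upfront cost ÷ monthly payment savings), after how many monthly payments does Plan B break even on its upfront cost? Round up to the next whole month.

Plan A: monthly rate = 17.38%/12 = 0.0144833; payment = 46,000 × 0.0144833 / (1 − (1+0.0144833)^−36) = $1,648.74.
Plan B: at 16.88% the monthly rate is 0.0140667, so the payment is 46,000 × 0.0140667 / (1 − 1.0140667^−36) = $1,637.28.
Monthly savings = $1,648.74 − $1,637.28 = $11.46.
Break-even = $250.00 / $11.46 = 21.82 → 22 months.

22 months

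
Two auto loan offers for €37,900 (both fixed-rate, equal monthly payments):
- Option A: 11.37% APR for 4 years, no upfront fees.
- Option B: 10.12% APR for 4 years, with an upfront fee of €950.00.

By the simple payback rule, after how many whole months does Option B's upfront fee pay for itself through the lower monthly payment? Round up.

42 months

Option A: at 11.37% the monthly rate is 0.0094750, so the payment is 37,900 × 0.0094750 / (1 − 1.0094750^−48) = €986.37.
Option B: at 10.12% the monthly rate is 0.0084333, so the payment is 37,900 × 0.0084333 / (1 − 1.0084333^−48) = €963.43.
Monthly savings = €986.37 − €963.43 = €22.94.
Break-even = €950.00 / €22.94 = 41.41 → 42 months.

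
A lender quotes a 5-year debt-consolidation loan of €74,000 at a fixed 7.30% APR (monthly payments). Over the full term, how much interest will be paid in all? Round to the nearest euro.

€14,547

At 7.30% the monthly rate is 0.0060833, so the payment is 74,000 × 0.0060833 / (1 − 1.0060833^−60) = €1,475.79.
Total paid = 60 × €1,475.79 = €88,547.40; interest = €88,547.40 − €74,000 = €14,547.40.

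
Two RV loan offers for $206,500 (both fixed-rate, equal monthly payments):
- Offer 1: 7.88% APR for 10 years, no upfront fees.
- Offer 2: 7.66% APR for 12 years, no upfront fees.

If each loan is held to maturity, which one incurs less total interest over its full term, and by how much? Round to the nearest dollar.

Offer 1: at 7.88% the monthly rate is 0.0065667, so the payment is 206,500 × 0.0065667 / (1 − 1.0065667^−120) = $2,492.34.
Total interest on Offer 1 = 120 × $2,492.34 − $206,500 = $92,580.80.
Offer 2: monthly rate = 7.66%/12 = 0.0063833; payment = 206,500 × 0.0063833 / (1 − (1+0.0063833)^−144) = $2,196.95.
Total interest on Offer 2 = 144 × $2,196.95 − $206,500 = $109,860.80.
Offer 1 is lower by $17,280.00.

Offer 1 by $17,280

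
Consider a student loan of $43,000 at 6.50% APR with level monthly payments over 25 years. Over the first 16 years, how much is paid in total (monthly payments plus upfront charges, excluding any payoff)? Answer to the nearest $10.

$55,750

Monthly rate = 6.5%/12 = 0.0054167; payment = 43,000 × 0.0054167 / (1 − (1+0.0054167)^−300) = $290.34.
Total outlay = 192 × $290.34 = $55,745.28.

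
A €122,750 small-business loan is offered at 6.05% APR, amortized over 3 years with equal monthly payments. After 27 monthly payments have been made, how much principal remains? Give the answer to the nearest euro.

€32,801

With monthly rate i = 6.05%/12 = 0.0050417, the balance after k of n payments is P · [(1+i)^n − (1+i)^k] / [(1+i)^n − 1].
(1+0.0050417)^36 = 1.19846791 and (1+0.0050417)^27 = 1.14543331, so the balance is 122,750 × (1.19846791 − 1.14543331) / (1.19846791 − 1) = €32,801.26.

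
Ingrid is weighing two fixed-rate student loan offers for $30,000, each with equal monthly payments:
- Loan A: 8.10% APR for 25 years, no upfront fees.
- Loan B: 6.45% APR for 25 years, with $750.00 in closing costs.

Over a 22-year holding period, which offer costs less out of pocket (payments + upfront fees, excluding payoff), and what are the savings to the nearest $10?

Loan B by $7,670

Loan A: monthly rate = 8.1%/12 = 0.0067500; payment = 30,000 × 0.0067500 / (1 − (1+0.0067500)^−300) = $233.54.
Loan B: at 6.45% the monthly rate is 0.0053750, so the payment is 30,000 × 0.0053750 / (1 − 1.0053750^−300) = $201.63.
Over 264 months: Loan A costs 264 × $233.54 = $61,654.56; Loan B costs 264 × $201.63 + $750.00 = $53,980.32.
Loan B is cheaper by $61,654.56 − $53,980.32 = $7,674.24.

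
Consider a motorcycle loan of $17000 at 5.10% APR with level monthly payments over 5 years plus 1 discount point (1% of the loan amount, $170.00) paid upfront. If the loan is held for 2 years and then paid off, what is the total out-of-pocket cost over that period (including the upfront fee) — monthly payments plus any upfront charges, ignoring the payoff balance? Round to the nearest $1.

Monthly rate = 5.1%/12 = 0.0042500; payment = 17,000 × 0.0042500 / (1 − (1+0.0042500)^−60) = $321.59.
Total outlay = 24 × $321.59 + $170.00 = $7,888.16.

$7,888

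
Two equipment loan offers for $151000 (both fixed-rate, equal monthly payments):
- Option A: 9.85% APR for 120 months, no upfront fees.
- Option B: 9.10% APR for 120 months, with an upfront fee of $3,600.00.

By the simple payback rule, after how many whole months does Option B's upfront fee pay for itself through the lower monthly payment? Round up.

Option A: monthly rate = 9.85%/12 = 0.0082083; payment = 151,000 × 0.0082083 / (1 − (1+0.0082083)^−120) = $1,982.95.
Option B: monthly rate = 9.1%/12 = 0.0075833; payment = 151,000 × 0.0075833 / (1 − (1+0.0075833)^−120) = $1,920.99.
Monthly savings = $1,982.95 − $1,920.99 = $61.96.
Break-even = $3,600.00 / $61.96 = 58.10 → 59 months.

59 months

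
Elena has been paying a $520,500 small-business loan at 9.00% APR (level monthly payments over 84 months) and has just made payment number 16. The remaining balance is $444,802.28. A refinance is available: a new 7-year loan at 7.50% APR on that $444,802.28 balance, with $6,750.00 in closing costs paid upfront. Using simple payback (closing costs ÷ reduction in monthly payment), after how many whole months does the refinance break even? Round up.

5 months

Current payment = 520,500 × 9%/12 / (1 − (1+0.0075000)^−84) = $8,374.37.
Refinanced payment = 444,802.28 × 0.0062500 / (1 − (1+0.0062500)^−84) = $6,822.50.
Monthly savings = $8,374.37 − $6,822.50 = $1,551.87.
Break-even = $6,750.00 / $1,551.87 = 4.35 → 5 months.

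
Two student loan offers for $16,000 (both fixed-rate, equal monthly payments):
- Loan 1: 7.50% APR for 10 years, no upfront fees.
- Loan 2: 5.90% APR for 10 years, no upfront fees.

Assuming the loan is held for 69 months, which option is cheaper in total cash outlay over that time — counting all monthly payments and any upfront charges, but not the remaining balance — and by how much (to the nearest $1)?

Loan 1: at 7.50% the monthly rate is 0.0062500, so the payment is 16,000 × 0.0062500 / (1 − 1.0062500^−120) = $189.92.
Loan 2: at 5.90% the monthly rate is 0.0049167, so the payment is 16,000 × 0.0049167 / (1 − 1.0049167^−120) = $176.83.
Over 69 months: Loan 1 costs 69 × $189.92 = $13,104.48; Loan 2 costs 69 × $176.83 = $12,201.27.
Loan 2 is cheaper by $13,104.48 − $12,201.27 = $903.21.

Loan 2 by $903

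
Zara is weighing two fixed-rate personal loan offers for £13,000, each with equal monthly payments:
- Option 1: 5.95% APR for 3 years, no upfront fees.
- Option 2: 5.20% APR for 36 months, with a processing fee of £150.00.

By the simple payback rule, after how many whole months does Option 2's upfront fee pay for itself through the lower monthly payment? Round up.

Option 1: at 5.95% the monthly rate is 0.0049583, so the payment is 13,000 × 0.0049583 / (1 − 1.0049583^−36) = £395.19.
Option 2: at 5.20% the monthly rate is 0.0043333, so the payment is 13,000 × 0.0043333 / (1 − 1.0043333^−36) = £390.79.
Monthly savings = £395.19 − £390.79 = £4.40.
Break-even = £150.00 / £4.40 = 34.09 → 35 months.

35 months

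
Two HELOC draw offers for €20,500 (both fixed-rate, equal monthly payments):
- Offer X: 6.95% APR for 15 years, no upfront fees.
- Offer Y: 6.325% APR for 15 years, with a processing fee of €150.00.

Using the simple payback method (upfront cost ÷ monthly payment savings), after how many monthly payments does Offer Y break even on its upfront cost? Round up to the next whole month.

22 months

Offer X: monthly rate = 6.95%/12 = 0.0057917; payment = 20,500 × 0.0057917 / (1 − (1+0.0057917)^−180) = €183.69.
Offer Y: monthly rate = 6.325%/12 = 0.0052708; payment = 20,500 × 0.0052708 / (1 − (1+0.0052708)^−180) = €176.61.
Monthly savings = €183.69 − €176.61 = €7.08.
Break-even = €150.00 / €7.08 = 21.19 → 22 months.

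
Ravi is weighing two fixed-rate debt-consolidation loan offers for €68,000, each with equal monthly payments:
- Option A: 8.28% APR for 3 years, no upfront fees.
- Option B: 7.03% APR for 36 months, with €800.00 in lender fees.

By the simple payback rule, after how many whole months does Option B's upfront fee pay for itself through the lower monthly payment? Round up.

Option A: monthly rate = 8.28%/12 = 0.0069000; payment = 68,000 × 0.0069000 / (1 − (1+0.0069000)^−36) = €2,139.67.
Option B: at 7.03% the monthly rate is 0.0058583, so the payment is 68,000 × 0.0058583 / (1 − 1.0058583^−36) = €2,100.58.
Monthly savings = €2,139.67 − €2,100.58 = €39.09.
Break-even = €800.00 / €39.09 = 20.47 → 21 months.

21 months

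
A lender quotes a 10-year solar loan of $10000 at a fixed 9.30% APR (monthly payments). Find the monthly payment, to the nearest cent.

$128.31

At 9.30% the monthly rate is 0.0077500, so the payment is 10,000 × 0.0077500 / (1 − 1.0077500^−120) = $128.31.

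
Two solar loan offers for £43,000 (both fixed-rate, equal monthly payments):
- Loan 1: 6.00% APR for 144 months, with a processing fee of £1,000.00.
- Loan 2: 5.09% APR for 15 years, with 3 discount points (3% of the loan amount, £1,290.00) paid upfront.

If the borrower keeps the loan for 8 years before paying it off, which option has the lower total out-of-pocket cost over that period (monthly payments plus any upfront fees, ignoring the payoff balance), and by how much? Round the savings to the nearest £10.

Loan 2 by £7,160

Loan 1: at 6.00% the monthly rate is 0.0050000, so the payment is 43,000 × 0.0050000 / (1 − 1.0050000^−144) = £419.62.
Loan 2: at 5.09% the monthly rate is 0.0042417, so the payment is 43,000 × 0.0042417 / (1 − 1.0042417^−180) = £342.06.
Over 96 months: Loan 1 costs 96 × £419.62 + £1,000.00 = £41,283.52; Loan 2 costs 96 × £342.06 + £1,290.00 = £34,127.76.
Loan 2 is cheaper by £41,283.52 − £34,127.76 = £7,155.76.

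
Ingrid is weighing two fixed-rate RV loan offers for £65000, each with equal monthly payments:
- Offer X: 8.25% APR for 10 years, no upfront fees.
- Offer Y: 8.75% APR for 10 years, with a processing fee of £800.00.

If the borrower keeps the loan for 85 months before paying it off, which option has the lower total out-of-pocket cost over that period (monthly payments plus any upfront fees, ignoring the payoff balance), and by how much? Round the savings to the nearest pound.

Offer X by £2,277

Offer X: monthly rate = 8.25%/12 = 0.0068750; payment = 65,000 × 0.0068750 / (1 − (1+0.0068750)^−120) = £797.24.
Offer Y: monthly rate = 8.75%/12 = 0.0072917; payment = 65,000 × 0.0072917 / (1 − (1+0.0072917)^−120) = £814.62.
Over 85 months: Offer X costs 85 × £797.24 = £67,765.40; Offer Y costs 85 × £814.62 + £800.00 = £70,042.70.
Offer X is cheaper by £70,042.70 − £67,765.40 = £2,277.30.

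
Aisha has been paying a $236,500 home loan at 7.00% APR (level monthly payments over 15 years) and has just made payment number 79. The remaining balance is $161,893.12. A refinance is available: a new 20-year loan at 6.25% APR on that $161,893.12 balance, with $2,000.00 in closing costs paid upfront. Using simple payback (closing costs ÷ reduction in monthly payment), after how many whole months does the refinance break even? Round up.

Current payment = 236,500 × 7%/12 / (1 − (1+0.0058333)^−180) = $2,125.73.
Refinanced payment = 161,893.12 × 0.0052083 / (1 − (1+0.0052083)^−240) = $1,183.32.
Monthly savings = $2,125.73 − $1,183.32 = $942.41.
Break-even = $2,000.00 / $942.41 = 2.12 → 3 months.

3 months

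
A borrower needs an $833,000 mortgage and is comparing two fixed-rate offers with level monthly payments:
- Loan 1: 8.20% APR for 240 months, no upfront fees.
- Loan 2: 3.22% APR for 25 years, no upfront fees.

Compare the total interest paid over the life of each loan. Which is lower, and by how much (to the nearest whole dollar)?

Loan 1: at 8.20% the monthly rate is 0.0068333, so the payment is 833,000 × 0.0068333 / (1 − 1.0068333^−240) = $7,071.59.
Total interest on Loan 1 = 240 × $7,071.59 − $833,000 = $864,181.60.
Loan 2: at 3.22% the monthly rate is 0.0026833, so the payment is 833,000 × 0.0026833 / (1 − 1.0026833^−300) = $4,046.16.
Total interest on Loan 2 = 300 × $4,046.16 − $833,000 = $380,848.00.
Loan 2 is lower by $483,333.60.

Loan 2 by $483,334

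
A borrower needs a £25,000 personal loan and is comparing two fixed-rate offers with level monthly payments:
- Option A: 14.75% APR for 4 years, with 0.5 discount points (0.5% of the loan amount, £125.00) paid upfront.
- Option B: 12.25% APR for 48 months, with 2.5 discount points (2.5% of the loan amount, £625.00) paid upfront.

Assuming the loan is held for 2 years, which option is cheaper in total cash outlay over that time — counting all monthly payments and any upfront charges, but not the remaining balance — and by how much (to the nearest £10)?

Option B by £250

Option A: at 14.75% the monthly rate is 0.0122917, so the payment is 25,000 × 0.0122917 / (1 − 1.0122917^−48) = £692.60.
Option B: monthly rate = 12.25%/12 = 0.0102083; payment = 25,000 × 0.0102083 / (1 − (1+0.0102083)^−48) = £661.42.
Over 24 months: Option A costs 24 × £692.60 + £125.00 = £16,747.40; Option B costs 24 × £661.42 + £625.00 = £16,499.08.
Option B is cheaper by £16,747.40 − £16,499.08 = £248.32.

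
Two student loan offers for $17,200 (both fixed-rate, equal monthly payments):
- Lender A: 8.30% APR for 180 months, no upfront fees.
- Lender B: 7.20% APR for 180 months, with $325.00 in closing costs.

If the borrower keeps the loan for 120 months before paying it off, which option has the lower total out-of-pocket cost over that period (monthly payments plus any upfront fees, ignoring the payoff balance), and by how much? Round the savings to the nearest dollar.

Lender A: at 8.30% the monthly rate is 0.0069167, so the payment is 17,200 × 0.0069167 / (1 − 1.0069167^−180) = $167.36.
Lender B: at 7.20% the monthly rate is 0.0060000, so the payment is 17,200 × 0.0060000 / (1 − 1.0060000^−180) = $156.53.
Over 120 months: Lender A costs 120 × $167.36 = $20,083.20; Lender B costs 120 × $156.53 + $325.00 = $19,108.60.
Lender B is cheaper by $20,083.20 − $19,108.60 = $974.60.

Lender B by $975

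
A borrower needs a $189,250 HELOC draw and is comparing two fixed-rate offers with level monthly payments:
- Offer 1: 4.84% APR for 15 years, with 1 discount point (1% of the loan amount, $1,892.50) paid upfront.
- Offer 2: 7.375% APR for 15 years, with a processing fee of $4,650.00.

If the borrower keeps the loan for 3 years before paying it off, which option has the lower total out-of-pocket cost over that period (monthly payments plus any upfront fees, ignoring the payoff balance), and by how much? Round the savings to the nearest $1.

Offer 1 by $12,121

Offer 1: at 4.84% the monthly rate is 0.0040333, so the payment is 189,250 × 0.0040333 / (1 − 1.0040333^−180) = $1,480.85.
Offer 2: monthly rate = 7.375%/12 = 0.0061458; payment = 189,250 × 0.0061458 / (1 − (1+0.0061458)^−180) = $1,740.95.
Over 36 months: Offer 1 costs 36 × $1,480.85 + $1,892.50 = $55,203.10; Offer 2 costs 36 × $1,740.95 + $4,650.00 = $67,324.20.
Offer 1 is cheaper by $67,324.20 − $55,203.10 = $12,121.10.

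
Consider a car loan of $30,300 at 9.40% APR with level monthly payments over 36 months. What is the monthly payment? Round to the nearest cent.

$969.18

At 9.40% the monthly rate is 0.0078333, so the payment is 30,300 × 0.0078333 / (1 − 1.0078333^−36) = $969.18.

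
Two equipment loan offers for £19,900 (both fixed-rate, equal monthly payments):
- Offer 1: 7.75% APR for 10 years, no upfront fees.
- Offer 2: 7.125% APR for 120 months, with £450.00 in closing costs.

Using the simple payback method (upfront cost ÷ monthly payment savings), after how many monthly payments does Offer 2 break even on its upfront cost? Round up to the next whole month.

Offer 1: at 7.75% the monthly rate is 0.0064583, so the payment is 19,900 × 0.0064583 / (1 − 1.0064583^−120) = £238.82.
Offer 2: monthly rate = 7.125%/12 = 0.0059375; payment = 19,900 × 0.0059375 / (1 − (1+0.0059375)^−120) = £232.34.
Monthly savings = £238.82 − £232.34 = £6.48.
Break-even = £450.00 / £6.48 = 69.44 → 70 months.

70 months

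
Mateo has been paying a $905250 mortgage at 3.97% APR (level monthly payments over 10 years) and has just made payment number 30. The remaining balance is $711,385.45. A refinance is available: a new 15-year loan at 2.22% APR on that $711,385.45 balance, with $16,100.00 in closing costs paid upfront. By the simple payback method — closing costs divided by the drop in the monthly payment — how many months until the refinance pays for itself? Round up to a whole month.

4 months

Current payment = 905,250 × 3.97%/12 / (1 − (1+0.0033083)^−120) = $9,152.31.
Refinanced payment = 711,385.45 × 0.0018500 / (1 − (1+0.0018500)^−180) = $4,650.25.
Monthly savings = $9,152.31 − $4,650.25 = $4,502.06.
Break-even = $16,100.00 / $4,502.06 = 3.58 → 4 months.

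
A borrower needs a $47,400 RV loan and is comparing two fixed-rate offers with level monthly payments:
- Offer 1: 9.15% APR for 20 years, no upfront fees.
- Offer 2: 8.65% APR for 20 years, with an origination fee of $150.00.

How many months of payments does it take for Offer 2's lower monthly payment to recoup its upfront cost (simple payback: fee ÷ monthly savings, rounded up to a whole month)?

10 months

Offer 1: at 9.15% the monthly rate is 0.0076250, so the payment is 47,400 × 0.0076250 / (1 − 1.0076250^−240) = $431.05.
Offer 2: monthly rate = 8.65%/12 = 0.0072083; payment = 47,400 × 0.0072083 / (1 − (1+0.0072083)^−240) = $415.86.
Monthly savings = $431.05 − $415.86 = $15.19.
Break-even = $150.00 / $15.19 = 9.87 → 10 months.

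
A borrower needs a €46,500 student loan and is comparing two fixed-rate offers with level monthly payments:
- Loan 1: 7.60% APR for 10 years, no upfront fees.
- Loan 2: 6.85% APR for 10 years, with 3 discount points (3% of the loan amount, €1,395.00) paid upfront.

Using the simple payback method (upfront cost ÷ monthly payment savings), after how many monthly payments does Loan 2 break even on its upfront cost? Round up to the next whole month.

Loan 1: at 7.60% the monthly rate is 0.0063333, so the payment is 46,500 × 0.0063333 / (1 − 1.0063333^−120) = €554.39.
Loan 2: monthly rate = 6.85%/12 = 0.0057083; payment = 46,500 × 0.0057083 / (1 − (1+0.0057083)^−120) = €536.32.
Monthly savings = €554.39 − €536.32 = €18.07.
Break-even = €1,395.00 / €18.07 = 77.20 → 78 months.

78 months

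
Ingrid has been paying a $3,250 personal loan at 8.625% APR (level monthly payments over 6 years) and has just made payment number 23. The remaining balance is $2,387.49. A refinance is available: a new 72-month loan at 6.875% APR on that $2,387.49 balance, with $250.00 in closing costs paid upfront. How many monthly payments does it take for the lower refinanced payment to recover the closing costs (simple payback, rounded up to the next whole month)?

15 months

Current payment = 3,250 × 8.625%/12 / (1 − (1+0.0071875)^−72) = $57.98.
Refinanced payment = 2,387.49 × 0.0057292 / (1 − (1+0.0057292)^−72) = $40.56.
Monthly savings = $57.98 − $40.56 = $17.42.
Break-even = $250.00 / $17.42 = 14.35 → 15 months.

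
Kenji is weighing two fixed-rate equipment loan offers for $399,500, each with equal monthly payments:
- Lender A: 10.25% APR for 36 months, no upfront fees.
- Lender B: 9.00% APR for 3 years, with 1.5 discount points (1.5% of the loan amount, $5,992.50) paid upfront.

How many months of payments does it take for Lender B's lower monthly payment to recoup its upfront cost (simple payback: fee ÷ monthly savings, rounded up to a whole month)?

26 months

Lender A: at 10.25% the monthly rate is 0.0085417, so the payment is 399,500 × 0.0085417 / (1 − 1.0085417^−36) = $12,937.68.
Lender B: monthly rate = 9%/12 = 0.0075000; payment = 399,500 × 0.0075000 / (1 − (1+0.0075000)^−36) = $12,703.99.
Monthly savings = $12,937.68 − $12,703.99 = $233.69.
Break-even = $5,992.50 / $233.69 = 25.64 → 26 months.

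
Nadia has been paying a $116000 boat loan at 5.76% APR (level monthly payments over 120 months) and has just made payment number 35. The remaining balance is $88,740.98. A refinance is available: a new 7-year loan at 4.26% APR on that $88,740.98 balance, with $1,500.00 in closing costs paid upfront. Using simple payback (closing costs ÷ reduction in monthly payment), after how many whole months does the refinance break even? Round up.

Current payment = 116,000 × 5.76%/12 / (1 − (1+0.0048000)^−120) = $1,273.90.
Refinanced payment = 88,740.98 × 0.0035500 / (1 − (1+0.0035500)^−84) = $1,223.63.
Monthly savings = $1,273.90 − $1,223.63 = $50.27.
Break-even = $1,500.00 / $50.27 = 29.84 → 30 months.

30 months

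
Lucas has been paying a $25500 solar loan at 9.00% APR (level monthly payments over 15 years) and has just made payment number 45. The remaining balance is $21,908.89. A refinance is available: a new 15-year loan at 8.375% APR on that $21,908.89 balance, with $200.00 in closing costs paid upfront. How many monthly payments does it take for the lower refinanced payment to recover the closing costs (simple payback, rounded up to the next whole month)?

Current payment = 25,500 × 9%/12 / (1 − (1+0.0075000)^−180) = $258.64.
Refinanced payment = 21,908.89 × 0.0069792 / (1 − (1+0.0069792)^−180) = $214.14.
Monthly savings = $258.64 − $214.14 = $44.50.
Break-even = $200.00 / $44.50 = 4.49 → 5 months.

5 months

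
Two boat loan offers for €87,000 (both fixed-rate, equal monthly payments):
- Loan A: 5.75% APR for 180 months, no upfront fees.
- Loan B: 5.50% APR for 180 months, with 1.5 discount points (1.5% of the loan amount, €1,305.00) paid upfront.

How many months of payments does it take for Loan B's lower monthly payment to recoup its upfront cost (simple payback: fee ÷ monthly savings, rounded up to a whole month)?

Loan A: monthly rate = 5.75%/12 = 0.0047917; payment = 87,000 × 0.0047917 / (1 − (1+0.0047917)^−180) = €722.46.
Loan B: monthly rate = 5.5%/12 = 0.0045833; payment = 87,000 × 0.0045833 / (1 − (1+0.0045833)^−180) = €710.86.
Monthly savings = €722.46 − €710.86 = €11.60.
Break-even = €1,305.00 / €11.60 = 112.50 → 113 months.

113 months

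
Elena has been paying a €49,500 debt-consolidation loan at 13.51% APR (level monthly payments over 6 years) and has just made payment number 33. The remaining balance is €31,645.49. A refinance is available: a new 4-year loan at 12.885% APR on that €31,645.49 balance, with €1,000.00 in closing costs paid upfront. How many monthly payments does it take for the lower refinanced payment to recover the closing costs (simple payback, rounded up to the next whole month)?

Current payment = 49,500 × 13.51%/12 / (1 − (1+0.0112583)^−72) = €1,007.04.
Refinanced payment = 31,645.49 × 0.0107375 / (1 − (1+0.0107375)^−48) = €847.16.
Monthly savings = €1,007.04 − €847.16 = €159.88.
Break-even = €1,000.00 / €159.88 = 6.25 → 7 months.

7 months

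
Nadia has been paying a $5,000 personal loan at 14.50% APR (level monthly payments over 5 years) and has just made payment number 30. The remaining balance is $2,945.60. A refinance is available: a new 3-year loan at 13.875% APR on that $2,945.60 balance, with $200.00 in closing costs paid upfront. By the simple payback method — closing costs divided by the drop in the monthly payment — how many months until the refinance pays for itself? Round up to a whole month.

Current payment = 5,000 × 14.5%/12 / (1 − (1+0.0120833)^−60) = $117.64.
Refinanced payment = 2,945.60 × 0.0115625 / (1 − (1+0.0115625)^−36) = $100.49.
Monthly savings = $117.64 − $100.49 = $17.15.
Break-even = $200.00 / $17.15 = 11.66 → 12 months.

12 months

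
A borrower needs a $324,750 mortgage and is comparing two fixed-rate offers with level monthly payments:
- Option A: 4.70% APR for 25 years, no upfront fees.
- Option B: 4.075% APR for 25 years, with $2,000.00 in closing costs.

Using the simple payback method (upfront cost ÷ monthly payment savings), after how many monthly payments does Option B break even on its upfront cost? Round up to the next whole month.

18 months

Option A: monthly rate = 4.7%/12 = 0.0039167; payment = 324,750 × 0.0039167 / (1 − (1+0.0039167)^−300) = $1,842.13.
Option B: at 4.075% the monthly rate is 0.0033958, so the payment is 324,750 × 0.0033958 / (1 − 1.0033958^−300) = $1,727.63.
Monthly savings = $1,842.13 − $1,727.63 = $114.50.
Break-even = $2,000.00 / $114.50 = 17.47 → 18 months.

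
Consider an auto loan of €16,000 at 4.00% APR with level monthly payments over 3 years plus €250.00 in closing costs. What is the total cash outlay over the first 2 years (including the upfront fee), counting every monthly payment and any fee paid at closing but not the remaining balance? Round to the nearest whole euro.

€11,587

Monthly rate = 4%/12 = 0.0033333; payment = 16,000 × 0.0033333 / (1 − (1+0.0033333)^−36) = €472.38.
Total outlay = 24 × €472.38 + €250.00 = €11,587.12.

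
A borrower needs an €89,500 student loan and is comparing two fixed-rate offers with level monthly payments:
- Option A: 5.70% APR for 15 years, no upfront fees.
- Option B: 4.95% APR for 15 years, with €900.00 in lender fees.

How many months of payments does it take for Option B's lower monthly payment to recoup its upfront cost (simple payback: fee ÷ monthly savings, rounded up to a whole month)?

26 months

Option A: monthly rate = 5.7%/12 = 0.0047500; payment = 89,500 × 0.0047500 / (1 − (1+0.0047500)^−180) = €740.82.
Option B: at 4.95% the monthly rate is 0.0041250, so the payment is 89,500 × 0.0041250 / (1 − 1.0041250^−180) = €705.43.
Monthly savings = €740.82 − €705.43 = €35.39.
Break-even = €900.00 / €35.39 = 25.43 → 26 months.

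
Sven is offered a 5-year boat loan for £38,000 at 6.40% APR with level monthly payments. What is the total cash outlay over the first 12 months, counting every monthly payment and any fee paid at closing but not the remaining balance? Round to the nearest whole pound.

£8,901

Monthly rate = 6.4%/12 = 0.0053333; payment = 38,000 × 0.0053333 / (1 − (1+0.0053333)^−60) = £741.74.
Total outlay = 12 × £741.74 = £8,900.88.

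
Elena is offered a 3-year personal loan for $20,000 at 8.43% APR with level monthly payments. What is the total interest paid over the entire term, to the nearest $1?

$2,705

At 8.43% the monthly rate is 0.0070250, so the payment is 20,000 × 0.0070250 / (1 − 1.0070250^−36) = $630.70.
Total paid = 36 × $630.70 = $22,705.20; interest = $22,705.20 − $20,000 = $2,705.20.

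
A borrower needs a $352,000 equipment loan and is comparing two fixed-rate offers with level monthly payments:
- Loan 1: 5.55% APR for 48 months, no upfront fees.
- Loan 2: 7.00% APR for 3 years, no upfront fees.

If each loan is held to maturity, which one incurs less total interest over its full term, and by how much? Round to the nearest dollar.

Loan 1: monthly rate = 5.55%/12 = 0.0046250; payment = 352,000 × 0.0046250 / (1 − (1+0.0046250)^−48) = $8,194.30.
Total interest on Loan 1 = 48 × $8,194.30 − $352,000 = $41,326.40.
Loan 2: monthly rate = 7%/12 = 0.0058333; payment = 352,000 × 0.0058333 / (1 − (1+0.0058333)^−36) = $10,868.74.
Total interest on Loan 2 = 36 × $10,868.74 − $352,000 = $39,274.64.
Loan 2 is lower by $2,051.76.

Loan 2 by $2,052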